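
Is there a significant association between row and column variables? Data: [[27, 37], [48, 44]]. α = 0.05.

χ² = 1.508. df = 1, critical = 3.841. Fail to reject H₀. No evidence of dependence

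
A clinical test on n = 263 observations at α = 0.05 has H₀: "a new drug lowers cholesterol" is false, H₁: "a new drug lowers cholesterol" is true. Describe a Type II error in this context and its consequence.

Type II error: failing to reject H₀ when it is false — concluding that a new drug lowers cholesterol is not supported when in fact it is. Consequence: shelving an effective drug — patients miss out on a treatment that would have helped.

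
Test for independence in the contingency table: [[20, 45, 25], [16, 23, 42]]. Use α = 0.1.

χ² = 11.434. df = 2, critical = 4.605. Reject H₀. Variables are dependent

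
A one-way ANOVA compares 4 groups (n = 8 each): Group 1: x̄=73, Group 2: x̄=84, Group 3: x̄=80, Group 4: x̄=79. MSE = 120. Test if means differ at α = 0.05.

Grand mean = 79.0. SS_between = 496.0, MS_between = 165.33. F = 1.378, F_crit ≈ 2.947. Fail to reject H₀.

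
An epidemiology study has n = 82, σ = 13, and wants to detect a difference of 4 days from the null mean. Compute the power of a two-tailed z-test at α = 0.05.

SE = σ/√n = 13/√82 = 1.436. Non-centrality λ = d/SE = 4/1.436 = 2.786. Power ≈ Φ(λ - z_{α/2}) = Φ(2.786 - 1.96) = Φ(0.826) = 0.796.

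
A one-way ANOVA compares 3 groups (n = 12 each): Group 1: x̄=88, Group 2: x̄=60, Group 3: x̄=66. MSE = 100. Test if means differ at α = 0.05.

Grand mean = 71.33. SS_between = 5216.0, MS_between = 2608.0. F = 26.08, F_crit ≈ 3.285. Reject H₀.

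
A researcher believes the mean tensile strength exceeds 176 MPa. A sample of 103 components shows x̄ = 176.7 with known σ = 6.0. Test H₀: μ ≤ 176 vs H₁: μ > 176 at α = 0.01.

z = 1.184. Critical value: 2.33. Fail to reject H₀.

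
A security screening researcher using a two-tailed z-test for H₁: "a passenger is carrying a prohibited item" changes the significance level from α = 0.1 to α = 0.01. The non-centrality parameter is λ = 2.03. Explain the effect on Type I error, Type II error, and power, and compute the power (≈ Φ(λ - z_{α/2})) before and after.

Decreasing α from 0.1 to 0.01:
• Type I error rate decreases (α is the Type I rate by definition).
• Critical value moves from z_{α/2} = 1.645 to 2.576, so power = Φ(λ - z_{α/2}) goes from Φ(2.03 - 1.645) = 0.65 to Φ(2.03 - 2.576) = 0.293.
• Type II error rate β = 1 - power therefore increases (0.35 → 0.707).
Appropriate when false positives are costly — here, detaining an innocent passenger — delay and inconvenience.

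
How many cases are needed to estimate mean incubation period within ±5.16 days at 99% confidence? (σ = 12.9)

n = (z*σ/E)² = (2.576×12.9/5.16)² = 41.5 → n = 42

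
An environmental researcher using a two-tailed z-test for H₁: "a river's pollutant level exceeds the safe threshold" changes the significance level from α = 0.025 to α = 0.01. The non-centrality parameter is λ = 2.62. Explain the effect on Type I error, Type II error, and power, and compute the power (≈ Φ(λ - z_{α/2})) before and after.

Decreasing α from 0.025 to 0.01:
• Type I error rate decreases (α is the Type I rate by definition).
• Critical value moves from z_{α/2} = 2.241 to 2.576, so power = Φ(λ - z_{α/2}) goes from Φ(2.62 - 2.241) = 0.648 to Φ(2.62 - 2.576) = 0.518.
• Type II error rate β = 1 - power therefore increases (0.352 → 0.482).
Appropriate when false positives are costly — here, shutting down a compliant factory unnecessarily.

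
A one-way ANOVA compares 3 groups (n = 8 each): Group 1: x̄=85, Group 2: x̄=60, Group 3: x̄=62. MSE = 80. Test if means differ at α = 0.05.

Grand mean = 69.0. SS_between = 3088.0, MS_between = 1544.0. F = 19.3, F_crit ≈ 3.467. Reject H₀.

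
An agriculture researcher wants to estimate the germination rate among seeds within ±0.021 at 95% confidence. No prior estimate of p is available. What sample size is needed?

Conservative approach: use p = 0.5 (maximizes p(1-p) = 0.25). n = z²(0.25)/E² = 1.96²×0.25/0.021² = 2177.8 → n = 2178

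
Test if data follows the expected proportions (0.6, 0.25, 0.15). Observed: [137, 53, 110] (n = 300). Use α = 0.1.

Expected: [180.0, 75.0, 45.0]. χ² = 110.614. df = 2, critical = 4.605. Reject H₀.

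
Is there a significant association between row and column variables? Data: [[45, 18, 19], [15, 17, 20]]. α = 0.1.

χ² = 8.778. df = 2, critical = 4.605. Reject H₀. Variables are dependent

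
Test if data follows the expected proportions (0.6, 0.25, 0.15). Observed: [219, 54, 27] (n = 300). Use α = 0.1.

Expected: [180.0, 75.0, 45.0]. χ² = 21.53. df = 2, critical = 4.605. Reject H₀.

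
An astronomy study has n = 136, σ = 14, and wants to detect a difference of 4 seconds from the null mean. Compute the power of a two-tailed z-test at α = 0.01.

SE = σ/√n = 14/√136 = 1.2. Non-centrality λ = d/SE = 4/1.2 = 3.332. Power ≈ Φ(λ - z_{α/2}) = Φ(3.332 - 2.576) = Φ(0.756) = 0.775.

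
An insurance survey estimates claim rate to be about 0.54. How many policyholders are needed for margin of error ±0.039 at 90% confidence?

n = z²p(1-p)/E² = 1.645²×0.54×0.46/0.039² = 441.9 → n = 442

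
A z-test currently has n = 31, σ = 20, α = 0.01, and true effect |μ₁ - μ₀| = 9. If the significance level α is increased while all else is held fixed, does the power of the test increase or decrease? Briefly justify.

Power increases: a larger α lowers the critical value, so more of the H₁ sampling distribution falls in the rejection region.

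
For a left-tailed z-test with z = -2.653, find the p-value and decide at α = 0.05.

p = P(Z < -2.653) = Φ(-2.653) ≈ 0.004. Since p < 0.05, reject H₀ (significant) at α = 0.05.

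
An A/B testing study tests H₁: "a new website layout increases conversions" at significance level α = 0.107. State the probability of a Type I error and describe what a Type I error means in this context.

P(Type I error) = α = 0.107. A Type I error is rejecting H₀ when H₀ is actually true (false positive) — here, concluding that a new website layout increases conversions when in fact this is not the case. Consequence: rolling out a layout that doesn't actually help — wasted engineering effort.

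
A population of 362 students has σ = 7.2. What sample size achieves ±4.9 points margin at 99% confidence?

Without FPC: n₀ = (2.576×7.2/4.9)² = 14.327. With FPC: n = n₀N/(n₀+N-1) = 13.8 → n = 14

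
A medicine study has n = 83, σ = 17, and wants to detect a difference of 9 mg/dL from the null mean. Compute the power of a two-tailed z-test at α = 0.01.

SE = σ/√n = 17/√83 = 1.866. Non-centrality λ = d/SE = 9/1.866 = 4.823. Power ≈ Φ(λ - z_{α/2}) = Φ(4.823 - 2.576) = Φ(2.247) = 0.988.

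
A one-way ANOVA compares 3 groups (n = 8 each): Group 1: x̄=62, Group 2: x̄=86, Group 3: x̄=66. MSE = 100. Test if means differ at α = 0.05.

Grand mean = 71.33. SS_between = 2645.33, MS_between = 1322.67. F = 13.227, F_crit ≈ 3.467. Reject H₀.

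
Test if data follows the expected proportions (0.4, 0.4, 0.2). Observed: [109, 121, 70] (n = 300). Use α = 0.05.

Expected: [120.0, 120.0, 60.0]. χ² = 2.683. df = 2, critical = 5.991. Fail to reject H₀.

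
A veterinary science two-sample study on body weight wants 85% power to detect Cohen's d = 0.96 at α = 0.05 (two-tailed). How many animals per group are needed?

z_{α/2} = 1.96, z_β = Φ⁻¹(0.85) = 1.036. For large effect (d = 0.96): n per group = 2(z_{α/2} + z_β)²/d² = 2(1.96 + 1.036)²/0.96² = 19.5 → 20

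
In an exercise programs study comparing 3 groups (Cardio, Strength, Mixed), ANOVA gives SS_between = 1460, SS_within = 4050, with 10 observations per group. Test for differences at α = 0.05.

df_between = 2, df_within = 27. F = MS_between/MS_within = 730.0/150.0 = 4.867. F_crit ≈ 3.354. Reject H₀. At least one mean differs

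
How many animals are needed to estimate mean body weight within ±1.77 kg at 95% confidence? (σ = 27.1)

n = (z*σ/E)² = (1.96×27.1/1.77)² = 900.5 → n = 901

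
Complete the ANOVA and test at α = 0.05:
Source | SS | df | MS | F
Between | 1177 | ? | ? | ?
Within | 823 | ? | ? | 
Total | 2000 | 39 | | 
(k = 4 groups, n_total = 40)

df_between = 3, df_within = 36. MS_between = 392.33, MS_within = 22.86. F = 17.162, F_crit ≈ 2.866. Reject H₀.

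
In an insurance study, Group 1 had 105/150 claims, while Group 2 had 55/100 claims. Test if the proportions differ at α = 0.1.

p̂₁ = 0.7, p̂₂ = 0.55, pooled p̂ = 0.64. z = 2.421. Critical: ±1.645. Reject H₀.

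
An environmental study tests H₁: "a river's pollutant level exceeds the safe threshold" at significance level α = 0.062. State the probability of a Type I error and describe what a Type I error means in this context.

P(Type I error) = α = 0.062. A Type I error is rejecting H₀ when H₀ is actually true (false positive) — here, concluding that a river's pollutant level exceeds the safe threshold when in fact this is not the case. Consequence: shutting down a compliant factory unnecessarily.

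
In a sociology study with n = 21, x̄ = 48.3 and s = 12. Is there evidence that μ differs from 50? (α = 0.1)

t = (x̄ - μ₀)/(s/√n) = (48.3 - 50)/(12/√21) = -0.649. df = 20, critical t = ±1.725. Fail to reject H₀.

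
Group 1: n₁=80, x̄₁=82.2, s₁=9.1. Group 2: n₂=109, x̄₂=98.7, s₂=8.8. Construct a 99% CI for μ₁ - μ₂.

Difference = -16.5. SE = √(9.1²/80 + 8.8²/109) = 1.321. CI = (-19.9, -13.1)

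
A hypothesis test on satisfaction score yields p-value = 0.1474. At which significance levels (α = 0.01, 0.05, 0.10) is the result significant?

p = 0.1474. Not significant at any of the given levels.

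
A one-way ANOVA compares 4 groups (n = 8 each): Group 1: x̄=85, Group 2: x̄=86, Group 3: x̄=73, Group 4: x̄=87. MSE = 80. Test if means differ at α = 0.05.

Grand mean = 82.75. SS_between = 1030.0, MS_between = 343.33. F = 4.292, F_crit ≈ 2.947. Reject H₀.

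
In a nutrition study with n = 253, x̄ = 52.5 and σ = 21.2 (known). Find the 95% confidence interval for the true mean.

CI = x̄ ± z*(σ/√n) = 52.5 ± 1.96(21.2/√253) = 52.5 ± 2.61 = (49.89, 55.11)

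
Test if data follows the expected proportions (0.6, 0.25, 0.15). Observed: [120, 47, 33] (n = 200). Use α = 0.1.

Expected: [120.0, 50.0, 30.0]. χ² = 0.48. df = 2, critical = 4.605. Fail to reject H₀.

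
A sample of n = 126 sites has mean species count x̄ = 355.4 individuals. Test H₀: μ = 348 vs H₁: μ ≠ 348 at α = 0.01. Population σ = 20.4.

z = (x̄ - μ₀)/(σ/√n) = (355.4 - 348)/(20.4/√126) = 4.072. Critical value: ±2.576. Since |4.072| > 2.576, Reject H₀.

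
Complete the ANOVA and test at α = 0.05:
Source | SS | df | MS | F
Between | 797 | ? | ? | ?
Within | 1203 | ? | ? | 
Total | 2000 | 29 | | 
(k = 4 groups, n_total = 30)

df_between = 3, df_within = 26. MS_between = 265.67, MS_within = 46.27. F = 5.742, F_crit ≈ 2.975. Reject H₀.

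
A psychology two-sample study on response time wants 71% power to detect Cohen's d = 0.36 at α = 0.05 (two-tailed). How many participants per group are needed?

z_{α/2} = 1.96, z_β = Φ⁻¹(0.71) = 0.553. For small effect (d = 0.36): n per group = 2(z_{α/2} + z_β)²/d² = 2(1.96 + 0.553)²/0.36² = 97.5 → 98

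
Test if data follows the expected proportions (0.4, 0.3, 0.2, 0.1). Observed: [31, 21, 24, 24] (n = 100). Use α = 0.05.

Expected: [40.0, 30.0, 20.0, 10.0]. χ² = 25.125. df = 3, critical = 7.815. Reject H₀.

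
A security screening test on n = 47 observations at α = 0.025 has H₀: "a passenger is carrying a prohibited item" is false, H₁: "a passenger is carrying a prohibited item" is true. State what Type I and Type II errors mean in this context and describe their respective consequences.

Type I (false positive): concluding that a passenger is carrying a prohibited item when it is not — detaining an innocent passenger — delay and inconvenience. Type II (false negative): failing to conclude that a passenger is carrying a prohibited item when it is — letting a prohibited item through — security breach. Which is costlier depends on domain priorities and is a judgement call rather than a statistical fact.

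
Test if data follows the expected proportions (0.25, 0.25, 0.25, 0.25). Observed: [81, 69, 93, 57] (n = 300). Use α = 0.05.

Expected: [75.0, 75.0, 75.0, 75.0]. χ² = 9.6. df = 3, critical = 7.815. Reject H₀.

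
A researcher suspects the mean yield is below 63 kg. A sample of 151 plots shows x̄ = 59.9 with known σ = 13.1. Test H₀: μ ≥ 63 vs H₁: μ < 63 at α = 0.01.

z = -2.908. Critical value: -2.33. Reject H₀.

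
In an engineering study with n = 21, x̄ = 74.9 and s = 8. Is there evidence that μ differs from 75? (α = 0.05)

t = (x̄ - μ₀)/(s/√n) = (74.9 - 75)/(8/√21) = -0.057. df = 20, critical t = ±2.086. Fail to reject H₀.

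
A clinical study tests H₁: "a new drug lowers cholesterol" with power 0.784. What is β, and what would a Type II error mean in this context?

β = 1 - power = 1 - 0.784 = 0.216. A Type II error is failing to reject H₀ when H₀ is false (false negative) — here, failing to conclude that a new drug lowers cholesterol when in fact it is true. Consequence: shelving an effective drug — patients miss out on a treatment that would have helped.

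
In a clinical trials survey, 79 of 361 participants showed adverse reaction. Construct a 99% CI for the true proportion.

p̂ = 0.219. CI = p̂ ± z*√(p̂(1-p̂)/n) = (0.163, 0.275)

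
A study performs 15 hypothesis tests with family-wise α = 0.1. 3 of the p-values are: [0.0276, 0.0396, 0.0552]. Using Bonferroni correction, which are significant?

Bonferroni α = 0.1/15 = 0.00667. None of the given p-values are significant.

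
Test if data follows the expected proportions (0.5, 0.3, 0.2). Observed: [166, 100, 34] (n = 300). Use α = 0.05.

Expected: [150.0, 90.0, 60.0]. χ² = 14.084. df = 2, critical = 5.991. Reject H₀.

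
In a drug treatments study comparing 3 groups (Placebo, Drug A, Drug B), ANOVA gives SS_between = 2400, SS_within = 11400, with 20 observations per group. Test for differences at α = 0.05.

df_between = 2, df_within = 57. F = MS_between/MS_within = 1200.0/200.0 = 6.0. F_crit ≈ 3.159. Reject H₀. At least one mean differs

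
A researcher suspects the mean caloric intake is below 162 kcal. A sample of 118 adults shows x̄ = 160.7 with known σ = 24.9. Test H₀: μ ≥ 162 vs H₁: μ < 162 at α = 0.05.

z = -0.567. Critical value: -1.645. Fail to reject H₀.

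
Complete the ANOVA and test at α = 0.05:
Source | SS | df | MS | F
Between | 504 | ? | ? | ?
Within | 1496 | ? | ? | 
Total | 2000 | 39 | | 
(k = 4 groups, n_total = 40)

df_between = 3, df_within = 36. MS_between = 168.0, MS_within = 41.56. F = 4.043, F_crit ≈ 2.866. Reject H₀.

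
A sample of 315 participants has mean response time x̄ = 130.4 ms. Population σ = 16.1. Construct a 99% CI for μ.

CI = x̄ ± z*(σ/√n) = 130.4 ± 2.576(16.1/√315) = 130.4 ± 2.34 = (128.06, 132.74)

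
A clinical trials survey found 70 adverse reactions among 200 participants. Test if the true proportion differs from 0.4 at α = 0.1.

p̂ = 0.35, p₀ = 0.4. z = (p̂ - p₀)/√(p₀(1-p₀)/n) = -1.443. Critical: ±1.645. Fail to reject H₀.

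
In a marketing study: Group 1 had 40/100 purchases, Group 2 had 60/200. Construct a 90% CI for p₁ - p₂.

p̂₁ = 0.4, p̂₂ = 0.3. Difference = 0.1. CI = (0.003, 0.197)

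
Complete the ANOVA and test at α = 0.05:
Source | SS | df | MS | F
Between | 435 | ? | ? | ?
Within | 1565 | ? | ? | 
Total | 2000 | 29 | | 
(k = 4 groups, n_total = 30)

df_between = 3, df_within = 26. MS_between = 145.0, MS_within = 60.19. F = 2.409, F_crit ≈ 2.975. Fail to reject H₀.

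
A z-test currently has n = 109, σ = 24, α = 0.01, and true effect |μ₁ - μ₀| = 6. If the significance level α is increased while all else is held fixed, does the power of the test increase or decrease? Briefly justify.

Power increases: a larger α lowers the critical value, so more of the H₁ sampling distribution falls in the rejection region.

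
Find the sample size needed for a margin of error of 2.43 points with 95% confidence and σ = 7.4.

n = (z*σ/E)² = (1.96×7.4/2.43)² = 35.6 → n = 36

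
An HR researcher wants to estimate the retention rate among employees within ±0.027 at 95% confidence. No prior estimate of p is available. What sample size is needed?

Conservative approach: use p = 0.5 (maximizes p(1-p) = 0.25). n = z²(0.25)/E² = 1.96²×0.25/0.027² = 1317.4 → n = 1318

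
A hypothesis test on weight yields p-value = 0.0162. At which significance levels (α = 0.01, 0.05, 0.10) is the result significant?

p = 0.0162. Significant at: α = 0.05, 0.1.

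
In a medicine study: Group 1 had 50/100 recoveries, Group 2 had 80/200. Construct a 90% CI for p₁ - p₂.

p̂₁ = 0.5, p̂₂ = 0.4. Difference = 0.1. CI = (-0.0, 0.2)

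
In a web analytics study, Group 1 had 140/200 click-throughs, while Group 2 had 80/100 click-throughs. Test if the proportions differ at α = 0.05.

p̂₁ = 0.7, p̂₂ = 0.8, pooled p̂ = 0.733. z = -1.846. Critical: ±1.96. Fail to reject H₀.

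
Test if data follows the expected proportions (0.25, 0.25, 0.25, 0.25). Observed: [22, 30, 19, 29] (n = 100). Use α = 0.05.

Expected: [25.0, 25.0, 25.0, 25.0]. χ² = 3.44. df = 3, critical = 7.815. Fail to reject H₀.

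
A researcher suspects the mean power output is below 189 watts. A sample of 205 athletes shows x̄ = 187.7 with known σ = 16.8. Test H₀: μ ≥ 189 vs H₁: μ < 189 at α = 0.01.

z = -1.108. Critical value: -2.33. Fail to reject H₀.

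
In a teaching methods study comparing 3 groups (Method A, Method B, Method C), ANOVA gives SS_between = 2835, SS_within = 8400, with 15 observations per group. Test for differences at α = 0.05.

df_between = 2, df_within = 42. F = MS_between/MS_within = 1417.5/200.0 = 7.088. F_crit ≈ 3.22. Reject H₀. At least one mean differs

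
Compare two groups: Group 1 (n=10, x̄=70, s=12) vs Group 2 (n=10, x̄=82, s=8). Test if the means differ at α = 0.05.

Pooled sp = 10.2. t = -2.631, df = 18. Critical t = ±2.101. Reject H₀.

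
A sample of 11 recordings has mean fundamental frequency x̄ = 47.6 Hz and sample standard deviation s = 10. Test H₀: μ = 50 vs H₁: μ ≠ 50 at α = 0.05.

t = (x̄ - μ₀)/(s/√n) = (47.6 - 50)/(10/√11) = -0.796. df = 10, critical t = ±2.228. Fail to reject H₀.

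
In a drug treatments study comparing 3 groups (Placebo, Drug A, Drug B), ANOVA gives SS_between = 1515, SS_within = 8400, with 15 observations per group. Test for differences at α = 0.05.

df_between = 2, df_within = 42. F = MS_between/MS_within = 757.5/200.0 = 3.788. F_crit ≈ 3.22. Reject H₀. At least one mean differs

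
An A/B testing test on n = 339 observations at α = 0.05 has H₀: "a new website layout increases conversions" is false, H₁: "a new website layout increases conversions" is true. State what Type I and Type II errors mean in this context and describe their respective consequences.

Type I (false positive): concluding that a new website layout increases conversions when it is not — rolling out a layout that doesn't actually help — wasted engineering effort. Type II (false negative): failing to conclude that a new website layout increases conversions when it is — discarding a layout that would have improved conversions — lost revenue. Which is costlier depends on domain priorities and is a judgement call rather than a statistical fact.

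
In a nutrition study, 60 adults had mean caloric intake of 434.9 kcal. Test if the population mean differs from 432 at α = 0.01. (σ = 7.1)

z = (x̄ - μ₀)/(σ/√n) = (434.9 - 432)/(7.1/√60) = 3.164. Critical value: ±2.576. Since |3.164| > 2.576, Reject H₀.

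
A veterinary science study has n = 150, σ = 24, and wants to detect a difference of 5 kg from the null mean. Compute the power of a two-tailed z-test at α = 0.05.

SE = σ/√n = 24/√150 = 1.96. Non-centrality λ = d/SE = 5/1.96 = 2.552. Power ≈ Φ(λ - z_{α/2}) = Φ(2.552 - 1.96) = Φ(0.592) = 0.723.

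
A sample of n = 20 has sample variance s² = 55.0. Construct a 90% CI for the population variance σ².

df = 19. χ²_{0.05} = 30.144, χ²_{0.95} = 10.117. CI for σ² = ((n-1)s²/χ²_{α/2}, (n-1)s²/χ²_{1-α/2}) = (19·55.0/30.144, 19·55.0/10.117) = (34.67, 103.29)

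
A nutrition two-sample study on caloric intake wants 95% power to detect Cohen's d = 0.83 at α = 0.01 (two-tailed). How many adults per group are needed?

z_{α/2} = 2.576, z_β = Φ⁻¹(0.95) = 1.645. For large effect (d = 0.83): n per group = 2(z_{α/2} + z_β)²/d² = 2(2.576 + 1.645)²/0.83² = 51.7 → 52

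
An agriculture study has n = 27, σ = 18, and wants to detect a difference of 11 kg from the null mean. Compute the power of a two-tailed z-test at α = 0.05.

SE = σ/√n = 18/√27 = 3.464. Non-centrality λ = d/SE = 11/3.464 = 3.175. Power ≈ Φ(λ - z_{α/2}) = Φ(3.175 - 1.96) = Φ(1.215) = 0.888.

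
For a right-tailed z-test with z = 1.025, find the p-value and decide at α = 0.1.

p = P(Z > 1.025) = 1 - Φ(1.025) ≈ 0.1527. Since p ≥ 0.1, fail to reject H₀ (not significant) at α = 0.1.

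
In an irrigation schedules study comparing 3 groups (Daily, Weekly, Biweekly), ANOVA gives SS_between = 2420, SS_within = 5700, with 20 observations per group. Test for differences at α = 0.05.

df_between = 2, df_within = 57. F = MS_between/MS_within = 1210.0/100.0 = 12.1. F_crit ≈ 3.159. Reject H₀. At least one mean differs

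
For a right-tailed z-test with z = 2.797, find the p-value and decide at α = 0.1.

p = P(Z > 2.797) = 1 - Φ(2.797) ≈ 0.0026. Since p < 0.1, reject H₀ (significant) at α = 0.1.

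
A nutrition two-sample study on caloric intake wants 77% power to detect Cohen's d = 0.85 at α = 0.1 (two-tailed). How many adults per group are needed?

z_{α/2} = 1.645, z_β = Φ⁻¹(0.77) = 0.739. For large effect (d = 0.85): n per group = 2(z_{α/2} + z_β)²/d² = 2(1.645 + 0.739)²/0.85² = 15.7 → 16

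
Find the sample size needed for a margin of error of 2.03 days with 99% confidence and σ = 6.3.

n = (z*σ/E)² = (2.576×6.3/2.03)² = 63.9 → n = 64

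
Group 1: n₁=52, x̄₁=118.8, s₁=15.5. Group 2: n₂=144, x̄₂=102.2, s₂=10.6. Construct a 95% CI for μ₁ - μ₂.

Difference = 16.6. SE = √(15.5²/52 + 10.6²/144) = 2.324. CI = (12.05, 21.15)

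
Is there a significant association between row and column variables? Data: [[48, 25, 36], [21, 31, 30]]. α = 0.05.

χ² = 8.099. df = 2, critical = 5.991. Reject H₀. Variables are dependent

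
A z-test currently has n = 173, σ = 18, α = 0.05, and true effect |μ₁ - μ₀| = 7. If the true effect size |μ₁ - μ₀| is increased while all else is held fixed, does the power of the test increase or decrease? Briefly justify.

Power increases: a larger true effect increases the non-centrality λ = |μ₁ - μ₀|/(σ/√n).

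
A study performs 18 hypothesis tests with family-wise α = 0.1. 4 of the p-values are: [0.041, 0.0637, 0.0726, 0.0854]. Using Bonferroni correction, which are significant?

Bonferroni α = 0.1/18 = 0.00556. None of the given p-values are significant.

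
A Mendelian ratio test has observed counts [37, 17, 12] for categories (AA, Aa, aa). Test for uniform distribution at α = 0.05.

Expected = 22 each. χ² = Σ(O-E)²/E = 15.909. df = 2, critical value = 5.991. Reject H₀.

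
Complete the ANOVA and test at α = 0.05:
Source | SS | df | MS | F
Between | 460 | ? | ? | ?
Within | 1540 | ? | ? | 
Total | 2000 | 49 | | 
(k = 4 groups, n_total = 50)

df_between = 3, df_within = 46. MS_between = 153.33, MS_within = 33.48. F = 4.58, F_crit ≈ 2.807. Reject H₀.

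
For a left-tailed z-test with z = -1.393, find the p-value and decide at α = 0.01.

p = P(Z < -1.393) = Φ(-1.393) ≈ 0.0818. Since p ≥ 0.01, fail to reject H₀ (not significant) at α = 0.01.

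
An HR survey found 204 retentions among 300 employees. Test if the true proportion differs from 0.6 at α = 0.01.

p̂ = 0.68, p₀ = 0.6. z = (p̂ - p₀)/√(p₀(1-p₀)/n) = 2.828. Critical: ±2.576. Reject H₀.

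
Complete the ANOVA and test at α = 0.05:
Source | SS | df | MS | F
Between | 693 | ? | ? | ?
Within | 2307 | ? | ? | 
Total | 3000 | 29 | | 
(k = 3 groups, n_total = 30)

df_between = 2, df_within = 27. MS_between = 346.5, MS_within = 85.44. F = 4.055, F_crit ≈ 3.354. Reject H₀.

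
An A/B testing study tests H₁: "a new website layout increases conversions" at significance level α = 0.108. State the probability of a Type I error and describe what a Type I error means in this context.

P(Type I error) = α = 0.108. A Type I error is rejecting H₀ when H₀ is actually true (false positive) — here, concluding that a new website layout increases conversions when in fact this is not the case. Consequence: rolling out a layout that doesn't actually help — wasted engineering effort.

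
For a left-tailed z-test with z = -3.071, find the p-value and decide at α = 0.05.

p = P(Z < -3.071) = Φ(-3.071) ≈ 0.0011. Since p < 0.05, reject H₀ (significant) at α = 0.05.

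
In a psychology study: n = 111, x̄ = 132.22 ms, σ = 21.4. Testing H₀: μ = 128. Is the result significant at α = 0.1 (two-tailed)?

z = (132.22 - 128)/(21.4/√111) = 2.078. Since |z| > 1.645, significant at α = 0.1.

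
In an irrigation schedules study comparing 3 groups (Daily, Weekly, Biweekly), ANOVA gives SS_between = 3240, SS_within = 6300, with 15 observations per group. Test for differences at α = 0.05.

df_between = 2, df_within = 42. F = MS_between/MS_within = 1620.0/150.0 = 10.8. F_crit ≈ 3.22. Reject H₀. At least one mean differs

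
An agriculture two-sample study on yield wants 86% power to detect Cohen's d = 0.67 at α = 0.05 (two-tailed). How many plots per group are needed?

z_{α/2} = 1.96, z_β = Φ⁻¹(0.86) = 1.08. For medium effect (d = 0.67): n per group = 2(z_{α/2} + z_β)²/d² = 2(1.96 + 1.08)²/0.67² = 41.2 → 42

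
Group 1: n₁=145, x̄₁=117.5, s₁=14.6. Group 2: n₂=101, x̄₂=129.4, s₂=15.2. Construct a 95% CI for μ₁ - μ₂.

Difference = -11.9. SE = √(14.6²/145 + 15.2²/101) = 1.938. CI = (-15.7, -8.1)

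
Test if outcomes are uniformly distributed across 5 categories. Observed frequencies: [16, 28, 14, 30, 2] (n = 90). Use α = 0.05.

Expected = 18 each. χ² = Σ(O-E)²/E = 28.889. df = 4, critical value = 9.488. Reject H₀.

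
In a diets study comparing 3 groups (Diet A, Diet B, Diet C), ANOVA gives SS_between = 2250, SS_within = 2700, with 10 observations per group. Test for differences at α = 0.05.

df_between = 2, df_within = 27. F = MS_between/MS_within = 1125.0/100.0 = 11.25. F_crit ≈ 3.354. Reject H₀. At least one mean differs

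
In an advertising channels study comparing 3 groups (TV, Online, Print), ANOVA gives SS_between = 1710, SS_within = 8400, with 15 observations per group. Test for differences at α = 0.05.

df_between = 2, df_within = 42. F = MS_between/MS_within = 855.0/200.0 = 4.275. F_crit ≈ 3.22. Reject H₀. At least one mean differs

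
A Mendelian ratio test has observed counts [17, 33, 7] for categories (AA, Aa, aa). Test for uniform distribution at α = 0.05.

Expected = 19 each. χ² = Σ(O-E)²/E = 18.105. df = 2, critical value = 5.991. Reject H₀.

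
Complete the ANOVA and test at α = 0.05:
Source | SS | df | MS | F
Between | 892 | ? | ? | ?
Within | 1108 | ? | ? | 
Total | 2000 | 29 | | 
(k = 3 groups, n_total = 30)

df_between = 2, df_within = 27. MS_between = 446.0, MS_within = 41.04. F = 10.868, F_crit ≈ 3.354. Reject H₀.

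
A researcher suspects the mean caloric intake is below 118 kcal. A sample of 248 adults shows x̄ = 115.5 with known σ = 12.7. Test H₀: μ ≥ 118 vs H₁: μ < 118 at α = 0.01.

z = -3.1. Critical value: -2.33. Reject H₀.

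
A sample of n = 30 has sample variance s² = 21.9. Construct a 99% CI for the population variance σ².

df = 29. χ²_{0.005} = 52.336, χ²_{0.995} = 13.121. CI for σ² = ((n-1)s²/χ²_{α/2}, (n-1)s²/χ²_{1-α/2}) = (29·21.9/52.336, 29·21.9/13.121) = (12.14, 48.4)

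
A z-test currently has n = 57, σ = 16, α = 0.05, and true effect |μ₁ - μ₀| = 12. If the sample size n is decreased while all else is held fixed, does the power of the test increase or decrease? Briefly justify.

Power decreases: a smaller n inflates the standard error σ/√n, pulling the sampling distribution under H₁ back toward the critical value.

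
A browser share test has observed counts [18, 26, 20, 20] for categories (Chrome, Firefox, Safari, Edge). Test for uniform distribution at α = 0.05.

Expected = 21 each. χ² = Σ(O-E)²/E = 1.714. df = 3, critical value = 7.815. Fail to reject H₀.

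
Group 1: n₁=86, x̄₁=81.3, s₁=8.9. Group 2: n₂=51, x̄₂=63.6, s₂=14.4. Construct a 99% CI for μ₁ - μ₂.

Difference = 17.7. SE = √(8.9²/86 + 14.4²/51) = 2.233. CI = (11.95, 23.45)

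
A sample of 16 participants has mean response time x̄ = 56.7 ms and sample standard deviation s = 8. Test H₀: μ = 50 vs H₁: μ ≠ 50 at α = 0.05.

t = (x̄ - μ₀)/(s/√n) = (56.7 - 50)/(8/√16) = 3.35. df = 15, critical t = ±2.131. Reject H₀.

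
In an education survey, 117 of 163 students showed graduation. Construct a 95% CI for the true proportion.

p̂ = 0.718. CI = p̂ ± z*√(p̂(1-p̂)/n) = (0.649, 0.787)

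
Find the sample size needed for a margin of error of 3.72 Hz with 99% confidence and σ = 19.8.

n = (z*σ/E)² = (2.576×19.8/3.72)² = 188.0 → n = 188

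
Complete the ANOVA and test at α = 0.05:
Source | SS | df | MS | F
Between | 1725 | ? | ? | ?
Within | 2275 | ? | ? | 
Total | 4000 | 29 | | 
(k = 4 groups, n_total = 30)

df_between = 3, df_within = 26. MS_between = 575.0, MS_within = 87.5. F = 6.571, F_crit ≈ 2.975. Reject H₀.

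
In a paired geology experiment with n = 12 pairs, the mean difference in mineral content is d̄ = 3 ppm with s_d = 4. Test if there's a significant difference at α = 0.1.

t = d̄/(s_d/√n) = 3/(4/√12) = 2.598. df = 11, critical t = ±1.796. Reject H₀.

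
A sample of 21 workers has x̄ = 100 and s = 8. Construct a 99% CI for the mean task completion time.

CI = x̄ ± t*(s/√n) = 100 ± 2.845(8/√21) = (95.03, 104.97)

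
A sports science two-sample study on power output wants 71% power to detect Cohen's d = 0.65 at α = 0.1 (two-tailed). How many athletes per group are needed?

z_{α/2} = 1.645, z_β = Φ⁻¹(0.71) = 0.553. For medium effect (d = 0.65): n per group = 2(z_{α/2} + z_β)²/d² = 2(1.645 + 0.553)²/0.65² = 22.9 → 23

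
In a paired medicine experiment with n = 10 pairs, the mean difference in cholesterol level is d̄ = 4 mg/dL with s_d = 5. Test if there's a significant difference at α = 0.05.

t = d̄/(s_d/√n) = 4/(5/√10) = 2.53. df = 9, critical t = ±2.262. Reject H₀.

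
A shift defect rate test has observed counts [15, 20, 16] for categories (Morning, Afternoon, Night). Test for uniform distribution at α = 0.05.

Expected = 17 each. χ² = Σ(O-E)²/E = 0.824. df = 2, critical value = 5.991. Fail to reject H₀.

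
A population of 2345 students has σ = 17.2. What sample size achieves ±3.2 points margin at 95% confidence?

Without FPC: n₀ = (1.96×17.2/3.2)² = 110.986. With FPC: n = n₀N/(n₀+N-1) = 106.01 → n = 107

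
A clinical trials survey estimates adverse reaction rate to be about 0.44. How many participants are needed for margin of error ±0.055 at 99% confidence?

n = z²p(1-p)/E² = 2.576²×0.44×0.56/0.055² = 540.5 → n = 541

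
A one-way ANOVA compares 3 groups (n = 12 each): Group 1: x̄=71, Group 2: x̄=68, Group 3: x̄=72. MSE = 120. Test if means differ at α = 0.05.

Grand mean = 70.33. SS_between = 104.0, MS_between = 52.0. F = 0.433, F_crit ≈ 3.285. Fail to reject H₀.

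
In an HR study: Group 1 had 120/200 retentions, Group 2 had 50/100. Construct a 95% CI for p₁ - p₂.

p̂₁ = 0.6, p̂₂ = 0.5. Difference = 0.1. CI = (-0.019, 0.219)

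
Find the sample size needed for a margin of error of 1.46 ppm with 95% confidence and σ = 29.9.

n = (z*σ/E)² = (1.96×29.9/1.46)² = 1611.2 → n = 1612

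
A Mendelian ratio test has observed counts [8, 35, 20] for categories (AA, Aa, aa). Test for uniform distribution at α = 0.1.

Expected = 21 each. χ² = Σ(O-E)²/E = 17.429. df = 2, critical value = 4.605. Reject H₀.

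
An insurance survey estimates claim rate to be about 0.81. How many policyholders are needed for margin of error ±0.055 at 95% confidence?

n = z²p(1-p)/E² = 1.96²×0.81×0.19/0.055² = 195.4 → n = 196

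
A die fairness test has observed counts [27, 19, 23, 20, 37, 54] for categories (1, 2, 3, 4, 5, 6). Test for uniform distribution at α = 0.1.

Expected = 30 each. χ² = Σ(O-E)²/E = 30.133. df = 5, critical value = 9.236. Reject H₀.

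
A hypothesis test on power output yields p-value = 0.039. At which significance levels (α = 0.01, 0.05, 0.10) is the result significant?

p = 0.039. Significant at: α = 0.05, 0.1.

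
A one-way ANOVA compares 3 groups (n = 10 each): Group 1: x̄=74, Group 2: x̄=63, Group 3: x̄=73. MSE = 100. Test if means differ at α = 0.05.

Grand mean = 70.0. SS_between = 740.0, MS_between = 370.0. F = 3.7, F_crit ≈ 3.354. Reject H₀.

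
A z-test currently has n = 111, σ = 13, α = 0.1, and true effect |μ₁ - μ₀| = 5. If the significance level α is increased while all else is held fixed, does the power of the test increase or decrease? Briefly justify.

Power increases: a larger α lowers the critical value, so more of the H₁ sampling distribution falls in the rejection region.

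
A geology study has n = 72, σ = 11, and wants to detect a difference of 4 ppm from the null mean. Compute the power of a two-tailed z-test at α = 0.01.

SE = σ/√n = 11/√72 = 1.296. Non-centrality λ = d/SE = 4/1.296 = 3.086. Power ≈ Φ(λ - z_{α/2}) = Φ(3.086 - 2.576) = Φ(0.51) = 0.695.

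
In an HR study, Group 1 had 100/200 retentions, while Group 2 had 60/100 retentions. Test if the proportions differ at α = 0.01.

p̂₁ = 0.5, p̂₂ = 0.6, pooled p̂ = 0.533. z = -1.637. Critical: ±2.576. Fail to reject H₀.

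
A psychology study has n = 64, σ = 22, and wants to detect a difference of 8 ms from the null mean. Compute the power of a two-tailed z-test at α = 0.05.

SE = σ/√n = 22/√64 = 2.75. Non-centrality λ = d/SE = 8/2.75 = 2.909. Power ≈ Φ(λ - z_{α/2}) = Φ(2.909 - 1.96) = Φ(0.949) = 0.829.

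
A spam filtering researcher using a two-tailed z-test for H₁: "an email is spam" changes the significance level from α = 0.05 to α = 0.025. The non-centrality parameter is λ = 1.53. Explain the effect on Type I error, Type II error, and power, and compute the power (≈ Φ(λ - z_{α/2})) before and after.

Decreasing α from 0.05 to 0.025:
• Type I error rate decreases (α is the Type I rate by definition).
• Critical value moves from z_{α/2} = 1.96 to 2.241, so power = Φ(λ - z_{α/2}) goes from Φ(1.53 - 1.96) = 0.334 to Φ(1.53 - 2.241) = 0.239.
• Type II error rate β = 1 - power therefore increases (0.666 → 0.761).
Appropriate when false positives are costly — here, a legitimate email is sent to the spam folder and the user misses it.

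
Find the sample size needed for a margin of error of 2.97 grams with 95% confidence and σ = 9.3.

n = (z*σ/E)² = (1.96×9.3/2.97)² = 37.7 → n = 38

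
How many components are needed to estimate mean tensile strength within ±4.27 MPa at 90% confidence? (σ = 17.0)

n = (z*σ/E)² = (1.645×17.0/4.27)² = 42.9 → n = 43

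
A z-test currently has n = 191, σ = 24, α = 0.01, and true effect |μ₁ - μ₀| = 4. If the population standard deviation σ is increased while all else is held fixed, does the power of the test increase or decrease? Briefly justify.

Power decreases: a larger σ inflates the standard error σ/√n, pulling the sampling distribution under H₁ back toward the critical value.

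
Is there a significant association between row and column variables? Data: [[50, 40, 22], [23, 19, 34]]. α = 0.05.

χ² = 13.639. df = 2, critical = 5.991. Reject H₀. Variables are dependent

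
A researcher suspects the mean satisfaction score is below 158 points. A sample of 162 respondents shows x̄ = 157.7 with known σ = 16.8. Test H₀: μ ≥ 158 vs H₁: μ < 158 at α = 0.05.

z = -0.227. Critical value: -1.645. Fail to reject H₀.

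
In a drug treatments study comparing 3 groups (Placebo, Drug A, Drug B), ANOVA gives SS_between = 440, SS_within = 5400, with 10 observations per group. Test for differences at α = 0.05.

df_between = 2, df_within = 27. F = MS_between/MS_within = 220.0/200.0 = 1.1. F_crit ≈ 3.354. Fail to reject H₀.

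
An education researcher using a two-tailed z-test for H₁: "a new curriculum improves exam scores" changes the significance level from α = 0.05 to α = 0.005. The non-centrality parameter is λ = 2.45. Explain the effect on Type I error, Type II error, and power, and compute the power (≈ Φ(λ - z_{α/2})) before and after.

Decreasing α from 0.05 to 0.005:
• Type I error rate decreases (α is the Type I rate by definition).
• Critical value moves from z_{α/2} = 1.96 to 2.807, so power = Φ(λ - z_{α/2}) goes from Φ(2.45 - 1.96) = 0.688 to Φ(2.45 - 2.807) = 0.361.
• Type II error rate β = 1 - power therefore increases (0.312 → 0.639).
Appropriate when false positives are costly — here, adopting a curriculum that gives no real benefit — disruption for nothing.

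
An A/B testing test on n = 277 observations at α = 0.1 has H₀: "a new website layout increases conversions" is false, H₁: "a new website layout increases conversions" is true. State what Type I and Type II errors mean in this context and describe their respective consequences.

Type I (false positive): concluding that a new website layout increases conversions when it is not — rolling out a layout that doesn't actually help — wasted engineering effort. Type II (false negative): failing to conclude that a new website layout increases conversions when it is — discarding a layout that would have improved conversions — lost revenue. Which is costlier depends on domain priorities and is a judgement call rather than a statistical fact.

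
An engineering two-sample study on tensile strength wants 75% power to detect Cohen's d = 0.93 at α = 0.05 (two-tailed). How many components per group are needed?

z_{α/2} = 1.96, z_β = Φ⁻¹(0.75) = 0.674. For large effect (d = 0.93): n per group = 2(z_{α/2} + z_β)²/d² = 2(1.96 + 0.674)²/0.93² = 16.04 → 17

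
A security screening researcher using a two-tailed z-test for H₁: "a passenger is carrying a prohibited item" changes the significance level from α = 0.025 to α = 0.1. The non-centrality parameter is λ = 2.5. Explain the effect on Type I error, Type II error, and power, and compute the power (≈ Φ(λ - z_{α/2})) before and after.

Increasing α from 0.025 to 0.1:
• Type I error rate increases (α is the Type I rate by definition).
• Critical value moves from z_{α/2} = 2.241 to 1.645, so power = Φ(λ - z_{α/2}) goes from Φ(2.5 - 2.241) = 0.602 to Φ(2.5 - 1.645) = 0.804.
• Type II error rate β = 1 - power therefore decreases (0.398 → 0.196).
Appropriate when false negatives are costly — here, letting a prohibited item through — security breach.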